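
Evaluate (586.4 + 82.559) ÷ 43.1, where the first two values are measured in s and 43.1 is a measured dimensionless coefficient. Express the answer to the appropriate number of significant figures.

15.5 s

586.4 s + 82.559 s = 668.959 s; the sum is limited to 1 decimal place (4 s.f.).
Carrying full precision, 668.959 ÷ 43.1 = 15.5210904872… s; 43.1 has 3 s.f., so the result keeps min(4, 3) = 3 s.f.
Rounded to 3 significant figures: 15.5 s.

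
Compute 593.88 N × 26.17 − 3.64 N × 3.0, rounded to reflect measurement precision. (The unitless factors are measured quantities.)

593.88 × 26.17 = 15541.8396 → 1.554 × 10^4 N (4 s.f., last digit at the 10^1 place).
3.64 × 3.0 = 10.92 → 11 N (2 s.f., last digit at the 10^0 place).
Difference: 15530.9196 N; keep the coarser place, 10^1.
Result: 1.553 × 10^4 N.

1.553 × 10^4 N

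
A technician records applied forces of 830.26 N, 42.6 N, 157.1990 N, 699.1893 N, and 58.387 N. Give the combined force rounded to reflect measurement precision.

830.26 N + 42.6 N + 157.1990 N + 699.1893 N + 58.387 N = 1787.6353 N.
Addition/subtraction keeps the fewest decimal places: 830.26 → 2 decimal places, 42.6 → 1 decimal place, 157.1990 → 4 decimal places, 699.1893 → 4 decimal places, 58.387 → 3 decimal places; limit is 1.
Rounded to 1 decimal place: 1787.6 N.

1787.6 N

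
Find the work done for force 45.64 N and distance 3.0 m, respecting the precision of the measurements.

work done = 45.64 N × 3.0 m = 136.92 J.
45.64 has 4 significant figures; 3.0 has 2.
Division/multiplication keeps the fewest: 2 significant figures.
Rounded: 1.4 × 10² J.

1.4 × 10² J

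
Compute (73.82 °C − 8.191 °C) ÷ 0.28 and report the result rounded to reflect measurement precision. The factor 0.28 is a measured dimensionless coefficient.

73.82 °C − 8.191 °C = 65.629 °C; the difference is limited to 2 decimal places (4 s.f.).
Carrying full precision, 65.629 ÷ 0.28 = 234.389285714… °C; 0.28 has 2 s.f., so the result keeps min(4, 2) = 2 s.f.
Rounded to 2 significant figures: 2.3 × 10² °C.

2.3 × 10² °C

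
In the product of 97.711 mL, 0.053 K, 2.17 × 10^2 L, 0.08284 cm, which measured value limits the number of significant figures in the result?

0.053 K

97.711 mL → 5 s.f.; 0.053 K → 2 s.f.; 2.17 × 10^2 L → 3 s.f.; 0.08284 cm → 4 s.f.
The fewest is 2 significant figures, from 0.053 K.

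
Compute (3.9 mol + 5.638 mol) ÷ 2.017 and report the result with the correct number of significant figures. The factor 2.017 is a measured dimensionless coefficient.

3.9 mol + 5.638 mol = 9.538 mol; the sum is limited to 1 decimal place (2 s.f.).
Carrying full precision, 9.538 ÷ 2.017 = 4.72880515617… mol; 2.017 has 4 s.f., so the result keeps min(2, 4) = 2 s.f.
Rounded to 2 significant figures: 4.7 mol.

4.7 mol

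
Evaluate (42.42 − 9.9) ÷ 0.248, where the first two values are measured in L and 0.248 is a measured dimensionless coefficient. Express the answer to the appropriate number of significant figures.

42.42 L − 9.9 L = 32.52 L; the difference is limited to 1 decimal place (3 s.f.).
Carrying full precision, 32.52 ÷ 0.248 = 131.129032258… L; 0.248 has 3 s.f., so the result keeps min(3, 3) = 3 s.f.
Rounded to 3 significant figures: 131 L.

131 L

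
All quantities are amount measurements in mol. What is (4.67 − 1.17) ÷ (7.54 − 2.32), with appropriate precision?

0.670

4.67 − 1.17 = 3.50, limited to 2 d.p. → 3 s.f.; 7.54 − 2.32 = 5.22, limited to 2 d.p. → 3 s.f.
Carrying full precision, 3.50 ÷ 5.22 = 0.670498084291…; keep min(3, 3) = 3 s.f.
Rounded to 3 significant figures: 0.670.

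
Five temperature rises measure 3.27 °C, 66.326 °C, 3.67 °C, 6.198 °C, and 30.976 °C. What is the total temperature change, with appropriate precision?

3.27 °C + 66.326 °C + 3.67 °C + 6.198 °C + 30.976 °C = 110.440 °C.
Addition/subtraction keeps the fewest decimal places: 3.27 → 2 decimal places, 66.326 → 3 decimal places, 3.67 → 2 decimal places, 6.198 → 3 decimal places, 30.976 → 3 decimal places; limit is 2.
Rounded to 2 decimal places: 110.44 °C.

110.44 °C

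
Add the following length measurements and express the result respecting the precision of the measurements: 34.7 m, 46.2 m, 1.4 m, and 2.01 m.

84.3 m

34.7 m + 46.2 m + 1.4 m + 2.01 m = 84.31 m.
Addition/subtraction keeps the fewest decimal places: 34.7 → 1 decimal place, 46.2 → 1 decimal place, 1.4 → 1 decimal place, 2.01 → 2 decimal places; limit is 1.
Rounded to 1 decimal place: 84.3 m.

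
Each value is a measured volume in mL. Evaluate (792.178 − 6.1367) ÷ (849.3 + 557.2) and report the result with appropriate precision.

0.55886

792.178 − 6.1367 = 786.0413, limited to 3 d.p. → 6 s.f.; 849.3 + 557.2 = 1406.5, limited to 1 d.p. → 5 s.f.
Carrying full precision, 786.0413 ÷ 1406.5 = 0.558863348738…; keep min(6, 5) = 5 s.f.
Rounded to 5 significant figures: 0.55886.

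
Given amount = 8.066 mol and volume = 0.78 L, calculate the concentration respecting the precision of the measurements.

concentration = 8.066 mol ÷ 0.78 L = 10.341025641… mol/L.
8.066 has 4 significant figures; 0.78 has 2.
Division/multiplication keeps the fewest: 2 significant figures.
Rounded: 10. mol/L.

10. mol/L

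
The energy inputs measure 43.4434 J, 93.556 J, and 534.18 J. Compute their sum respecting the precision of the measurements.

43.4434 J + 93.556 J + 534.18 J = 671.1794 J.
Addition/subtraction keeps the fewest decimal places: 43.4434 → 4 decimal places, 93.556 → 3 decimal places, 534.18 → 2 decimal places; limit is 2.
Rounded to 2 decimal places: 671.18 J.

671.18 J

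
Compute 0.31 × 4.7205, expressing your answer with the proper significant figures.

0.31 × 4.7205 = 1.463355
Multiplication/division keeps the fewest significant figures: 0.31 → 2 s.f., 4.7205 → 5 s.f.; limit is 2.
Rounded to 2 significant figures: 1.5.

1.5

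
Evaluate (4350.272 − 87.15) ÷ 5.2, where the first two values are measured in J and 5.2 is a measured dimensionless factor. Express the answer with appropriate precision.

4350.272 J − 87.15 J = 4263.122 J; the difference is limited to 2 decimal places (6 s.f.).
Carrying full precision, 4263.122 ÷ 5.2 = 819.831153846… J; 5.2 has 2 s.f., so the result keeps min(6, 2) = 2 s.f.
Rounded to 2 significant figures: 8.2 × 10² J.

8.2 × 10² J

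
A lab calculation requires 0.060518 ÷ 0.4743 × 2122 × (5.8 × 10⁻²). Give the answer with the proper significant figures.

16

0.060518 ÷ 0.4743 × 2122 × (5.8 × 10⁻²) = 15.7038021674…
Multiplication/division keeps the fewest significant figures: 0.060518 → 5 s.f., 0.4743 → 4 s.f., 2122 → 4 s.f., 5.8 × 10⁻² → 2 s.f.; limit is 2.
Rounded to 2 significant figures: 16.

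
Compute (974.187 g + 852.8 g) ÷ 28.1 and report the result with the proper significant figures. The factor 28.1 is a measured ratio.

974.187 g + 852.8 g = 1826.987 g; the sum is limited to 1 decimal place (5 s.f.).
Carrying full precision, 1826.987 ÷ 28.1 = 65.0173309609… g; 28.1 has 3 s.f., so the result keeps min(5, 3) = 3 s.f.
Rounded to 3 significant figures: 65.0 g.

65.0 g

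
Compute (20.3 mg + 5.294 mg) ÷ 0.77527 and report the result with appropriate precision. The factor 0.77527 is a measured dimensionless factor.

33.0 mg

20.3 mg + 5.294 mg = 25.594 mg; the sum is limited to 1 decimal place (3 s.f.).
Carrying full precision, 25.594 ÷ 0.77527 = 33.0130148206… mg; 0.77527 has 5 s.f., so the result keeps min(3, 5) = 3 s.f.
Rounded to 3 significant figures: 33.0 mg.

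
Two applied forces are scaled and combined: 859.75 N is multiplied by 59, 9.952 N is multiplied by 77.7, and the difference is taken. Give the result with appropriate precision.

859.75 × 59 = 50725.25 → 5.1 × 10⁴ N (2 s.f., last digit at the 10^3 place).
9.952 × 77.7 = 773.2704 → 773 N (3 s.f., last digit at the 10^0 place).
Difference: 49951.9796 N; keep the coarser place, 10^3.
Result: 5.0 × 10⁴ N.

5.0 × 10⁴ N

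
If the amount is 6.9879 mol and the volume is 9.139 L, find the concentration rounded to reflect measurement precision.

concentration = 6.9879 mol ÷ 9.139 L = 0.764624138308… mol/L.
6.9879 has 5 significant figures; 9.139 has 4.
Division/multiplication keeps the fewest: 4 significant figures.
Rounded: 0.7646 mol/L.

0.7646 mol/L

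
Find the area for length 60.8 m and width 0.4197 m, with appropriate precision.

area = 60.8 m × 0.4197 m = 25.51776 m².
60.8 has 3 significant figures; 0.4197 has 4.
Division/multiplication keeps the fewest: 3 significant figures.
Rounded: 25.5 m².

25.5 m²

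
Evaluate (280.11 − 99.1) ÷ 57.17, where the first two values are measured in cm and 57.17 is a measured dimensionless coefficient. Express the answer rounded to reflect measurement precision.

280.11 cm − 99.1 cm = 181.01 cm; the difference is limited to 1 decimal place (4 s.f.).
Carrying full precision, 181.01 ÷ 57.17 = 3.16617106874… cm; 57.17 has 4 s.f., so the result keeps min(4, 4) = 4 s.f.
Rounded to 4 significant figures: 3.166 cm.

3.166 cm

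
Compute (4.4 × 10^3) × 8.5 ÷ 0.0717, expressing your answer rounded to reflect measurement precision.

5.2 × 10^5

(4.4 × 10^3) × 8.5 ÷ 0.0717 = 521617.852162…
Multiplication/division keeps the fewest significant figures: 4.4 × 10^3 → 2 s.f., 8.5 → 2 s.f., 0.0717 → 3 s.f.; limit is 2.
Rounded to 2 significant figures: 5.2 × 10^5.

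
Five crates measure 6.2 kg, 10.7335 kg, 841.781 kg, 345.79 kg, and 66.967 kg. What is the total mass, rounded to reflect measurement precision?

6.2 kg + 10.7335 kg + 841.781 kg + 345.79 kg + 66.967 kg = 1271.4715 kg.
Addition/subtraction keeps the fewest decimal places: 6.2 → 1 decimal place, 10.7335 → 4 decimal places, 841.781 → 3 decimal places, 345.79 → 2 decimal places, 66.967 → 3 decimal places; limit is 1.
Rounded to 1 decimal place: 1271.5 kg.

1271.5 kg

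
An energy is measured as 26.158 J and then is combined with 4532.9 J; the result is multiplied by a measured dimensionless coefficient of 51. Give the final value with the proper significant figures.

26.158 J + 4532.9 J = 4559.058 J; the sum is limited to 1 decimal place (5 s.f.).
Carrying full precision, 4559.058 × 51 = 232511.958 J; 51 has 2 s.f., so the result keeps min(5, 2) = 2 s.f.
Rounded to 2 significant figures: 2.3 × 10⁵ J.

2.3 × 10⁵ J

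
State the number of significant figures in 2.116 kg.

2.116: every digit is nonzero and significant.

4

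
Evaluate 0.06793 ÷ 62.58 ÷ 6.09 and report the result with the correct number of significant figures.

1.78 × 10^-4

0.06793 ÷ 62.58 ÷ 6.09 = 0.000178241473246…
Multiplication/division keeps the fewest significant figures: 0.06793 → 4 s.f., 62.58 → 4 s.f., 6.09 → 3 s.f.; limit is 3.
Rounded to 3 significant figures: 1.78 × 10^-4.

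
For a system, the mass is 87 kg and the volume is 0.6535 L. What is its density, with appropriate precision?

1.3 × 10^2 kg/L

density = 87 kg ÷ 0.6535 L = 133.129303749… kg/L.
87 has 2 significant figures; 0.6535 has 4.
Division/multiplication keeps the fewest: 2 significant figures.
Rounded: 1.3 × 10^2 kg/L.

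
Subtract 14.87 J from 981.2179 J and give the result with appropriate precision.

981.2179 J − 14.87 J = 966.3479 J.
Addition/subtraction keeps the fewest decimal places: 981.2179 → 4 decimal places, 14.87 → 2 decimal places; limit is 2.
Rounded to 2 decimal places: 9.6635 × 10² J.

9.6635 × 10² J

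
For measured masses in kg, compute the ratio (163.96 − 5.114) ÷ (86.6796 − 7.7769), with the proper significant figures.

163.96 − 5.114 = 158.846, limited to 2 d.p. → 5 s.f.; 86.6796 − 7.7769 = 78.9027, limited to 4 d.p. → 6 s.f.
Carrying full precision, 158.846 ÷ 78.9027 = 2.01318839533…; keep min(5, 6) = 5 s.f.
Rounded to 5 significant figures: 2.0132.

2.0132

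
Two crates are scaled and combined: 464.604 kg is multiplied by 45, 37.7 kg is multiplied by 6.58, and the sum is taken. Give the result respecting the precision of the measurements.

2.1 × 10^4 kg

464.604 × 45 = 20907.18 → 2.1 × 10^4 kg (2 s.f., last digit at the 10^3 place).
37.7 × 6.58 = 248.066 → 2.48 × 10^2 kg (3 s.f., last digit at the 10^0 place).
Sum: 21155.246 kg; keep the coarser place, 10^3.
Result: 2.1 × 10^4 kg.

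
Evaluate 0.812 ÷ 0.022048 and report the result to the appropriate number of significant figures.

0.812 ÷ 0.022048 = 36.8287373004…
Multiplication/division keeps the fewest significant figures: 0.812 → 3 s.f., 0.022048 → 5 s.f.; limit is 3.
Rounded to 3 significant figures: 36.8.

36.8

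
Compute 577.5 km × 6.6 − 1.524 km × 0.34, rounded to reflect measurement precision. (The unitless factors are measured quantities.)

3.8 × 10³ km

577.5 × 6.6 = 3811.5 → 3.8 × 10³ km (2 s.f., last digit at the 10^2 place).
1.524 × 0.34 = 0.51816 → 0.52 km (2 s.f., last digit at the 10^-2 place).
Difference: 3810.98184 km; keep the coarser place, 10^2.
Result: 3.8 × 10³ km.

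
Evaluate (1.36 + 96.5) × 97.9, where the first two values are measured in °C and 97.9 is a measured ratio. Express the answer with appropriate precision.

9.58 × 10^3 °C

1.36 °C + 96.5 °C = 97.86 °C; the sum is limited to 1 decimal place (3 s.f.).
Carrying full precision, 97.86 × 97.9 = 9580.494 °C; 97.9 has 3 s.f., so the result keeps min(3, 3) = 3 s.f.
Rounded to 3 significant figures: 9.58 × 10^3 °C.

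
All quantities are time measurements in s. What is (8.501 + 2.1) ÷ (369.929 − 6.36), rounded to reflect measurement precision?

8.501 + 2.1 = 10.601, limited to 1 d.p. → 3 s.f.; 369.929 − 6.36 = 363.569, limited to 2 d.p. → 5 s.f.
Carrying full precision, 10.601 ÷ 363.569 = 0.0291581515476…; keep min(3, 5) = 3 s.f.
Rounded to 3 significant figures: 0.0292.

0.0292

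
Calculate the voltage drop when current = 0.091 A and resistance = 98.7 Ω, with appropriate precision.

9.0 V

voltage drop = 0.091 A × 98.7 Ω = 8.9817 V.
0.091 has 2 significant figures; 98.7 has 3.
Division/multiplication keeps the fewest: 2 significant figures.
Rounded: 9.0 V.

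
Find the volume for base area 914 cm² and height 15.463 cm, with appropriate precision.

volume = 914 cm² × 15.463 cm = 14133.182 cm³.
914 has 3 significant figures; 15.463 has 5.
Division/multiplication keeps the fewest: 3 significant figures.
Rounded: 1.41 × 10^4 cm³.

1.41 × 10^4 cm³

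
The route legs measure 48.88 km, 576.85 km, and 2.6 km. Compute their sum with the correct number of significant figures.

48.88 km + 576.85 km + 2.6 km = 628.33 km.
Addition/subtraction keeps the fewest decimal places: 48.88 → 2 decimal places, 576.85 → 2 decimal places, 2.6 → 1 decimal place; limit is 1.
Rounded to 1 decimal place: 628.3 km.

628.3 km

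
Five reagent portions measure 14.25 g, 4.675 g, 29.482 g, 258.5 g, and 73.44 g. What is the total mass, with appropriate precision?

380.3 g

14.25 g + 4.675 g + 29.482 g + 258.5 g + 73.44 g = 380.347 g.
Addition/subtraction keeps the fewest decimal places: 14.25 → 2 decimal places, 4.675 → 3 decimal places, 29.482 → 3 decimal places, 258.5 → 1 decimal place, 73.44 → 2 decimal places; limit is 1.
Rounded to 1 decimal place: 380.3 g.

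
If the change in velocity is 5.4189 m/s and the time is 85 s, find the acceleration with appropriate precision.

0.064 m/s²

acceleration = 5.4189 m/s ÷ 85 s = 0.0637517647059… m/s².
5.4189 has 5 significant figures; 85 has 2.
Division/multiplication keeps the fewest: 2 significant figures.
Rounded: 0.064 m/s².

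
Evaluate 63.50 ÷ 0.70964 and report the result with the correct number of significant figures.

63.50 ÷ 0.70964 = 89.4819908686…
Multiplication/division keeps the fewest significant figures: 63.50 → 4 s.f., 0.70964 → 5 s.f.; limit is 4.
Rounded to 4 significant figures: 89.48.

89.48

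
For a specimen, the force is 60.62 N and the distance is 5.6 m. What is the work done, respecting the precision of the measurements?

3.4 × 10^2 J

work done = 60.62 N × 5.6 m = 339.472 J.
60.62 has 4 significant figures; 5.6 has 2.
Division/multiplication keeps the fewest: 2 significant figures.
Rounded: 3.4 × 10^2 J.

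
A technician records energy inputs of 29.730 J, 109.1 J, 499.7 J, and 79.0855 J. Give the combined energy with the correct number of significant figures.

29.730 J + 109.1 J + 499.7 J + 79.0855 J = 717.6155 J.
Addition/subtraction keeps the fewest decimal places: 29.730 → 3 decimal places, 109.1 → 1 decimal place, 499.7 → 1 decimal place, 79.0855 → 4 decimal places; limit is 1.
Rounded to 1 decimal place: 717.6 J.

717.6 J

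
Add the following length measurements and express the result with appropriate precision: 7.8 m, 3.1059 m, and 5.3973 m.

16.3 m

7.8 m + 3.1059 m + 5.3973 m = 16.3032 m.
Addition/subtraction keeps the fewest decimal places: 7.8 → 1 decimal place, 3.1059 → 4 decimal places, 5.3973 → 4 decimal places; limit is 1.
Rounded to 1 decimal place: 16.3 m.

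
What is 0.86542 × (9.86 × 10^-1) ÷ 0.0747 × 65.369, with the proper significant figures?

0.86542 × (9.86 × 10^-1) ÷ 0.0747 × 65.369 = 746.715355024…
Multiplication/division keeps the fewest significant figures: 0.86542 → 5 s.f., 9.86 × 10^-1 → 3 s.f., 0.0747 → 3 s.f., 65.369 → 5 s.f.; limit is 3.
Rounded to 3 significant figures: 7.47 × 10^2.

7.47 × 10^2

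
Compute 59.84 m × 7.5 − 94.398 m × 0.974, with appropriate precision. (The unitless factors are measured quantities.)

3.6 × 10² m

59.84 × 7.5 = 448.8 → 4.5 × 10² m (2 s.f., last digit at the 10^1 place).
94.398 × 0.974 = 91.943652 → 91.9 m (3 s.f., last digit at the 10^-1 place).
Difference: 356.856348 m; keep the coarser place, 10^1.
Result: 3.6 × 10² m.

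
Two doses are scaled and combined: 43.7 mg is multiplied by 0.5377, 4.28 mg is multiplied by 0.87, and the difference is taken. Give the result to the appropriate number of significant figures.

43.7 × 0.5377 = 23.49749 → 23.5 mg (3 s.f., last digit at the 10^-1 place).
4.28 × 0.87 = 3.7236 → 3.7 mg (2 s.f., last digit at the 10^-1 place).
Difference: 19.77389 mg; keep the coarser place, 10^-1.
Result: 19.8 mg.

19.8 mg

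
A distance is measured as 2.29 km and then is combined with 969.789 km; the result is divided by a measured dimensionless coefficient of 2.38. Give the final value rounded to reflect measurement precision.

408 km

2.29 km + 969.789 km = 972.079 km; the sum is limited to 2 decimal places (5 s.f.).
Carrying full precision, 972.079 ÷ 2.38 = 408.436554622… km; 2.38 has 3 s.f., so the result keeps min(5, 3) = 3 s.f.
Rounded to 3 significant figures: 408 km.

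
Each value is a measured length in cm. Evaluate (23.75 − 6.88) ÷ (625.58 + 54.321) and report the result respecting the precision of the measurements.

0.02481

23.75 − 6.88 = 16.87, limited to 2 d.p. → 4 s.f.; 625.58 + 54.321 = 679.901, limited to 2 d.p. → 5 s.f.
Carrying full precision, 16.87 ÷ 679.901 = 0.0248124359282…; keep min(4, 5) = 4 s.f.
Rounded to 4 significant figures: 0.02481.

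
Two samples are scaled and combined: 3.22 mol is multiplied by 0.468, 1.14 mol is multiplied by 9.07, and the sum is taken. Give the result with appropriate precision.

3.22 × 0.468 = 1.50696 → 1.51 mol (3 s.f., last digit at the 10^-2 place).
1.14 × 9.07 = 10.3398 → 10.3 mol (3 s.f., last digit at the 10^-1 place).
Sum: 11.84676 mol; keep the coarser place, 10^-1.
Result: 11.8 mol.

11.8 mol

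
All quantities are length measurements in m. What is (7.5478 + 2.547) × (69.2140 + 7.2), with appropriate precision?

7.5478 + 2.547 = 10.0948, limited to 3 d.p. → 5 s.f.; 69.2140 + 7.2 = 76.4140, limited to 1 d.p. → 3 s.f.
Carrying full precision, 10.0948 × 76.4140 = 771.3840472; keep min(5, 3) = 3 s.f.
Rounded to 3 significant figures: 7.71 × 10^2 m².

7.71 × 10^2 m²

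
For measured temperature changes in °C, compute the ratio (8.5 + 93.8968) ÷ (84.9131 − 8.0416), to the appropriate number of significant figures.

8.5 + 93.8968 = 102.3968, limited to 1 d.p. → 4 s.f.; 84.9131 − 8.0416 = 76.8715, limited to 4 d.p. → 6 s.f.
Carrying full precision, 102.3968 ÷ 76.8715 = 1.33205154056…; keep min(4, 6) = 4 s.f.
Rounded to 4 significant figures: 1.332.

1.332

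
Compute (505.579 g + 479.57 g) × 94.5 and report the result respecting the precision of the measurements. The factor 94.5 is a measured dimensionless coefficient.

505.579 g + 479.57 g = 985.149 g; the sum is limited to 2 decimal places (5 s.f.).
Carrying full precision, 985.149 × 94.5 = 93096.5805 g; 94.5 has 3 s.f., so the result keeps min(5, 3) = 3 s.f.
Rounded to 3 significant figures: 9.31 × 10⁴ g.

9.31 × 10⁴ g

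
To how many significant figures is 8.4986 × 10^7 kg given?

8.4986 × 10^7: in scientific notation every digit of the coefficient is significant.

5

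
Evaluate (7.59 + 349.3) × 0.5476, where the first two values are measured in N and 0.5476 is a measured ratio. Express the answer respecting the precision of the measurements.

195.4 N

7.59 N + 349.3 N = 356.89 N; the sum is limited to 1 decimal place (4 s.f.).
Carrying full precision, 356.89 × 0.5476 = 195.432964 N; 0.5476 has 4 s.f., so the result keeps min(4, 4) = 4 s.f.
Rounded to 4 significant figures: 195.4 N.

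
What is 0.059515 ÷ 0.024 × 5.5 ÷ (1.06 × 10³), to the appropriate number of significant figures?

0.059515 ÷ 0.024 × 5.5 ÷ (1.06 × 10³) = 0.0128668435535…
Multiplication/division keeps the fewest significant figures: 0.059515 → 5 s.f., 0.024 → 2 s.f., 5.5 → 2 s.f., 1.06 × 10³ → 3 s.f.; limit is 2.
Rounded to 2 significant figures: 0.013.

0.013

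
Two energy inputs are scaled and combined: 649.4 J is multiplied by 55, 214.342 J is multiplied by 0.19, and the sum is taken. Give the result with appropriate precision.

3.6 × 10⁴ J

649.4 × 55 = 35717 → 3.6 × 10⁴ J (2 s.f., last digit at the 10^3 place).
214.342 × 0.19 = 40.72498 → 41 J (2 s.f., last digit at the 10^0 place).
Sum: 35757.72498 J; keep the coarser place, 10^3.
Result: 3.6 × 10⁴ J.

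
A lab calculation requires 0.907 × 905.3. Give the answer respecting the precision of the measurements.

0.907 × 905.3 = 821.1071
Multiplication/division keeps the fewest significant figures: 0.907 → 3 s.f., 905.3 → 4 s.f.; limit is 3.
Rounded to 3 significant figures: 821.

821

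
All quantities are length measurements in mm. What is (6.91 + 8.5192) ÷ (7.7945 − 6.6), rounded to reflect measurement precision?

6.91 + 8.5192 = 15.4292, limited to 2 d.p. → 4 s.f.; 7.7945 − 6.6 = 1.1945, limited to 1 d.p. → 2 s.f.
Carrying full precision, 15.4292 ÷ 1.1945 = 12.9168689828…; keep min(4, 2) = 2 s.f.
Rounded to 2 significant figures: 13.

13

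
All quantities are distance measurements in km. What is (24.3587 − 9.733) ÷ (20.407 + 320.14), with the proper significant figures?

24.3587 − 9.733 = 14.6257, limited to 3 d.p. → 5 s.f.; 20.407 + 320.14 = 340.547, limited to 2 d.p. → 5 s.f.
Carrying full precision, 14.6257 ÷ 340.547 = 0.0429476694847…; keep min(5, 5) = 5 s.f.
Rounded to 5 significant figures: 0.042948.

0.042948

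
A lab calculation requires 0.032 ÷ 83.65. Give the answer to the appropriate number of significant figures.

0.032 ÷ 83.65 = 0.000382546323969…
Multiplication/division keeps the fewest significant figures: 0.032 → 2 s.f., 83.65 → 4 s.f.; limit is 2.
Rounded to 2 significant figures: 3.8 × 10⁻⁴.

3.8 × 10⁻⁴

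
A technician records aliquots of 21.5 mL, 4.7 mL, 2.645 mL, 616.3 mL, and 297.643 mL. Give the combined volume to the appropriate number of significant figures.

21.5 mL + 4.7 mL + 2.645 mL + 616.3 mL + 297.643 mL = 942.788 mL.
Addition/subtraction keeps the fewest decimal places: 21.5 → 1 decimal place, 4.7 → 1 decimal place, 2.645 → 3 decimal places, 616.3 → 1 decimal place, 297.643 → 3 decimal places; limit is 1.
Rounded to 1 decimal place: 942.8 mL.

942.8 mL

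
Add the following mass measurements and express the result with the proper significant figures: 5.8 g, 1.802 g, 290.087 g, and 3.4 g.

5.8 g + 1.802 g + 290.087 g + 3.4 g = 301.089 g.
Addition/subtraction keeps the fewest decimal places: 5.8 → 1 decimal place, 1.802 → 3 decimal places, 290.087 → 3 decimal places, 3.4 → 1 decimal place; limit is 1.
Rounded to 1 decimal place: 301.1 g.

301.1 g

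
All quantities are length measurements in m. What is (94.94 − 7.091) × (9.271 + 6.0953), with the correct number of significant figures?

94.94 − 7.091 = 87.849, limited to 2 d.p. → 4 s.f.; 9.271 + 6.0953 = 15.3663, limited to 3 d.p. → 5 s.f.
Carrying full precision, 87.849 × 15.3663 = 1349.9140887; keep min(4, 5) = 4 s.f.
Rounded to 4 significant figures: 1.350 × 10^3 m².

1.350 × 10^3 m²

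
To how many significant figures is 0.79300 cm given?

5

0.79300: leading zeros are not significant; trailing zeros after a decimal point are significant.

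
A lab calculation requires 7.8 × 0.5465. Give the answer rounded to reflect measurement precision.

7.8 × 0.5465 = 4.2627
Multiplication/division keeps the fewest significant figures: 7.8 → 2 s.f., 0.5465 → 4 s.f.; limit is 2.
Rounded to 2 significant figures: 4.3.

4.3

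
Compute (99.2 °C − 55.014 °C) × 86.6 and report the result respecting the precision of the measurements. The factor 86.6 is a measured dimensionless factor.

3.83 × 10^3 °C

99.2 °C − 55.014 °C = 44.186 °C; the difference is limited to 1 decimal place (3 s.f.).
Carrying full precision, 44.186 × 86.6 = 3826.5076 °C; 86.6 has 3 s.f., so the result keeps min(3, 3) = 3 s.f.
Rounded to 3 significant figures: 3.83 × 10^3 °C.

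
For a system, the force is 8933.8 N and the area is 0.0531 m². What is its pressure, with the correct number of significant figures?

pressure = 8933.8 N ÷ 0.0531 m² = 168244.821092… Pa.
8933.8 has 5 significant figures; 0.0531 has 3.
Division/multiplication keeps the fewest: 3 significant figures.
Rounded: 1.68 × 10⁵ Pa.

1.68 × 10⁵ Pa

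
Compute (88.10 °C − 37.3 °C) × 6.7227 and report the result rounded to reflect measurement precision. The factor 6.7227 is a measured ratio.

3.42 × 10^2 °C

88.10 °C − 37.3 °C = 50.80 °C; the difference is limited to 1 decimal place (3 s.f.).
Carrying full precision, 50.80 × 6.7227 = 341.51316 °C; 6.7227 has 5 s.f., so the result keeps min(3, 5) = 3 s.f.
Rounded to 3 significant figures: 3.42 × 10^2 °C.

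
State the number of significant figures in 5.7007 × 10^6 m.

5.7007 × 10^6: in scientific notation every digit of the coefficient is significant.

5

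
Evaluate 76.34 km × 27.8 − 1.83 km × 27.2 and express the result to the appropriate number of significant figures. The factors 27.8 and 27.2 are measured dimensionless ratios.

2.07 × 10³ km

76.34 × 27.8 = 2122.252 → 2.12 × 10³ km (3 s.f., last digit at the 10^1 place).
1.83 × 27.2 = 49.776 → 49.8 km (3 s.f., last digit at the 10^-1 place).
Difference: 2072.476 km; keep the coarser place, 10^1.
Result: 2.07 × 10³ km.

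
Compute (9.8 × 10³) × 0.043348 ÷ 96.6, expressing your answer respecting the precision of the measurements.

4.4

(9.8 × 10³) × 0.043348 ÷ 96.6 = 4.39762318841…
Multiplication/division keeps the fewest significant figures: 9.8 × 10³ → 2 s.f., 0.043348 → 5 s.f., 96.6 → 3 s.f.; limit is 2.
Rounded to 2 significant figures: 4.4.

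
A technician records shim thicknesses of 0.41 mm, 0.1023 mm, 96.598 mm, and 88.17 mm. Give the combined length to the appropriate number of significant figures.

0.41 mm + 0.1023 mm + 96.598 mm + 88.17 mm = 185.2803 mm.
Addition/subtraction keeps the fewest decimal places: 0.41 → 2 decimal places, 0.1023 → 4 decimal places, 96.598 → 3 decimal places, 88.17 → 2 decimal places; limit is 2.
Rounded to 2 decimal places: 185.28 mm.

185.28 mm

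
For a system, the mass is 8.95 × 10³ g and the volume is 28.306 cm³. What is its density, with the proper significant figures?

density = 8.95 × 10³ g ÷ 28.306 cm³ = 316.187380767… g/cm³.
8.95 × 10³ has 3 significant figures; 28.306 has 5.
Division/multiplication keeps the fewest: 3 significant figures.
Rounded: 316 g/cm³.

316 g/cm³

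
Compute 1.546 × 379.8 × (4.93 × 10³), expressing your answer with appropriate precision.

1.546 × 379.8 × (4.93 × 10³) = 2894752.044
Multiplication/division keeps the fewest significant figures: 1.546 → 4 s.f., 379.8 → 4 s.f., 4.93 × 10³ → 3 s.f.; limit is 3.
Rounded to 3 significant figures: 2.89 × 10⁶.

2.89 × 10⁶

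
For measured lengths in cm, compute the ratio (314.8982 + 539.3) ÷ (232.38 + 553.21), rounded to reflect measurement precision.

1.087

314.8982 + 539.3 = 854.1982, limited to 1 d.p. → 4 s.f.; 232.38 + 553.21 = 785.59, limited to 2 d.p. → 5 s.f.
Carrying full precision, 854.1982 ÷ 785.59 = 1.08733334182…; keep min(4, 5) = 4 s.f.
Rounded to 4 significant figures: 1.087.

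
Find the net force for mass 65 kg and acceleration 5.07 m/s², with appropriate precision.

net force = 65 kg × 5.07 m/s² = 329.55 N.
65 has 2 significant figures; 5.07 has 3.
Division/multiplication keeps the fewest: 2 significant figures.
Rounded: 3.3 × 10² N.

3.3 × 10² N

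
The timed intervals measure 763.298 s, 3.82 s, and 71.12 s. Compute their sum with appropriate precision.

838.24 s

763.298 s + 3.82 s + 71.12 s = 838.238 s.
Addition/subtraction keeps the fewest decimal places: 763.298 → 3 decimal places, 3.82 → 2 decimal places, 71.12 → 2 decimal places; limit is 2.
Rounded to 2 decimal places: 838.24 s.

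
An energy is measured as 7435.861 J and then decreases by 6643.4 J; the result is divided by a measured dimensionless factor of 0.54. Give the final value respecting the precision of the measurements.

1.5 × 10³ J

7435.861 J − 6643.4 J = 792.461 J; the difference is limited to 1 decimal place (4 s.f.).
Carrying full precision, 792.461 ÷ 0.54 = 1467.52037037… J; 0.54 has 2 s.f., so the result keeps min(4, 2) = 2 s.f.
Rounded to 2 significant figures: 1.5 × 10³ J.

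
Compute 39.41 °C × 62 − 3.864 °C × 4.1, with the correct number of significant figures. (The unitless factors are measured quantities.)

39.41 × 62 = 2443.42 → 2.4 × 10³ °C (2 s.f., last digit at the 10^2 place).
3.864 × 4.1 = 15.8424 → 16 °C (2 s.f., last digit at the 10^0 place).
Difference: 2427.5776 °C; keep the coarser place, 10^2.
Result: 2.4 × 10³ °C.

2.4 × 10³ °C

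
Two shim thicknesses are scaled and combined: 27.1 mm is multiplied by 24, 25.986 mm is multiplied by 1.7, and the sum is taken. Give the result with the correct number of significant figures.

6.9 × 10^2 mm

27.1 × 24 = 650.4 → 6.5 × 10^2 mm (2 s.f., last digit at the 10^1 place).
25.986 × 1.7 = 44.1762 → 44 mm (2 s.f., last digit at the 10^0 place).
Sum: 694.5762 mm; keep the coarser place, 10^1.
Result: 6.9 × 10^2 mm.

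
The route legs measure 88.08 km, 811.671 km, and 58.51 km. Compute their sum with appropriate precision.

958.26 km

88.08 km + 811.671 km + 58.51 km = 958.261 km.
Addition/subtraction keeps the fewest decimal places: 88.08 → 2 decimal places, 811.671 → 3 decimal places, 58.51 → 2 decimal places; limit is 2.
Rounded to 2 decimal places: 958.26 km.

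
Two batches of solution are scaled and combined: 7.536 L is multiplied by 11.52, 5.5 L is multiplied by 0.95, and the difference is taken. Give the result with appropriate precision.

81.6 L

7.536 × 11.52 = 86.81472 → 86.81 L (4 s.f., last digit at the 10^-2 place).
5.5 × 0.95 = 5.225 → 5.2 L (2 s.f., last digit at the 10^-1 place).
Difference: 81.58972 L; keep the coarser place, 10^-1.
Result: 81.6 L.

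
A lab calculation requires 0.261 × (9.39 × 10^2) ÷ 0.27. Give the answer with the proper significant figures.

9.1 × 10^2

0.261 × (9.39 × 10^2) ÷ 0.27 = 907.7
Multiplication/division keeps the fewest significant figures: 0.261 → 3 s.f., 9.39 × 10^2 → 3 s.f., 0.27 → 2 s.f.; limit is 2.
Rounded to 2 significant figures: 9.1 × 10^2.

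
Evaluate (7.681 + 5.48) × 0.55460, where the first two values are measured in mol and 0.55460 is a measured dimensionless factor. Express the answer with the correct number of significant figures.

7.299 mol

7.681 mol + 5.48 mol = 13.161 mol; the sum is limited to 2 decimal places (4 s.f.).
Carrying full precision, 13.161 × 0.55460 = 7.2990906 mol; 0.55460 has 5 s.f., so the result keeps min(4, 5) = 4 s.f.
Rounded to 4 significant figures: 7.299 mol.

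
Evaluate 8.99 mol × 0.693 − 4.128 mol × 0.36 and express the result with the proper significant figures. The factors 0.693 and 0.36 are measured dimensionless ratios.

8.99 × 0.693 = 6.23007 → 6.23 mol (3 s.f., last digit at the 10^-2 place).
4.128 × 0.36 = 1.48608 → 1.5 mol (2 s.f., last digit at the 10^-1 place).
Difference: 4.74399 mol; keep the coarser place, 10^-1.
Result: 4.7 mol.

4.7 mol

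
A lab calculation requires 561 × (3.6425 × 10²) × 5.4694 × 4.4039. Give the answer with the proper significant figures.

4.92 × 10⁶

561 × (3.6425 × 10²) × 5.4694 × 4.4039 = 4921976.7379…
Multiplication/division keeps the fewest significant figures: 561 → 3 s.f., 3.6425 × 10² → 5 s.f., 5.4694 → 5 s.f., 4.4039 → 5 s.f.; limit is 3.
Rounded to 3 significant figures: 4.92 × 10⁶.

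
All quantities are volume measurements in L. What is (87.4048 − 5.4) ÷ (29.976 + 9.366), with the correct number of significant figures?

2.08

87.4048 − 5.4 = 82.0048, limited to 1 d.p. → 3 s.f.; 29.976 + 9.366 = 39.342, limited to 3 d.p. → 5 s.f.
Carrying full precision, 82.0048 ÷ 39.342 = 2.08440852016…; keep min(3, 5) = 3 s.f.
Rounded to 3 significant figures: 2.08.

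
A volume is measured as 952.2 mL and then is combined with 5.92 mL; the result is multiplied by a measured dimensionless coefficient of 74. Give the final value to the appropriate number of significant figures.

7.1 × 10^4 mL

952.2 mL + 5.92 mL = 958.12 mL; the sum is limited to 1 decimal place (4 s.f.).
Carrying full precision, 958.12 × 74 = 70900.88 mL; 74 has 2 s.f., so the result keeps min(4, 2) = 2 s.f.
Rounded to 2 significant figures: 7.1 × 10^4 mL.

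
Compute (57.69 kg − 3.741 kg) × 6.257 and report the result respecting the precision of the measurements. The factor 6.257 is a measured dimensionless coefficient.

337.6 kg

57.69 kg − 3.741 kg = 53.949 kg; the difference is limited to 2 decimal places (4 s.f.).
Carrying full precision, 53.949 × 6.257 = 337.558893 kg; 6.257 has 4 s.f., so the result keeps min(4, 4) = 4 s.f.
Rounded to 4 significant figures: 337.6 kg.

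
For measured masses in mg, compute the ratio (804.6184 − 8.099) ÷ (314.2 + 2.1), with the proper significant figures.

2.518

804.6184 − 8.099 = 796.5194, limited to 3 d.p. → 6 s.f.; 314.2 + 2.1 = 316.3, limited to 1 d.p. → 4 s.f.
Carrying full precision, 796.5194 ÷ 316.3 = 2.51824027822…; keep min(6, 4) = 4 s.f.
Rounded to 4 significant figures: 2.518.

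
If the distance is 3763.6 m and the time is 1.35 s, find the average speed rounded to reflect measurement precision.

average speed = 3763.6 m ÷ 1.35 s = 2787.85185185… m/s.
3763.6 has 5 significant figures; 1.35 has 3.
Division/multiplication keeps the fewest: 3 significant figures.
Rounded: 2.79 × 10³ m/s.

2.79 × 10³ m/s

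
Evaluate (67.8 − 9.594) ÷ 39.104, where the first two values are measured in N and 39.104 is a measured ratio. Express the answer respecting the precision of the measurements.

1.49 N

67.8 N − 9.594 N = 58.206 N; the difference is limited to 1 decimal place (3 s.f.).
Carrying full precision, 58.206 ÷ 39.104 = 1.48849222586… N; 39.104 has 5 s.f., so the result keeps min(3, 5) = 3 s.f.
Rounded to 3 significant figures: 1.49 N.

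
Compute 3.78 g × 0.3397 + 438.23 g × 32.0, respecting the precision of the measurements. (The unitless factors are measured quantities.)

3.78 × 0.3397 = 1.284066 → 1.28 g (3 s.f., last digit at the 10^-2 place).
438.23 × 32.0 = 14023.36 → 1.40 × 10^4 g (3 s.f., last digit at the 10^2 place).
Sum: 14024.644066 g; keep the coarser place, 10^2.
Result: 1.40 × 10^4 g.

1.40 × 10^4 g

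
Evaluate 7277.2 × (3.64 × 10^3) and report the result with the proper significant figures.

2.65 × 10^7

7277.2 × (3.64 × 10^3) = 26489008
Multiplication/division keeps the fewest significant figures: 7277.2 → 5 s.f., 3.64 × 10^3 → 3 s.f.; limit is 3.
Rounded to 3 significant figures: 2.65 × 10^7.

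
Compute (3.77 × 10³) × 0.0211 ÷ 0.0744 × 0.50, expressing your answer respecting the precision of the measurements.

5.3 × 10²

(3.77 × 10³) × 0.0211 ÷ 0.0744 × 0.50 = 534.590053763…
Multiplication/division keeps the fewest significant figures: 3.77 × 10³ → 3 s.f., 0.0211 → 3 s.f., 0.0744 → 3 s.f., 0.50 → 2 s.f.; limit is 2.
Rounded to 2 significant figures: 5.3 × 10².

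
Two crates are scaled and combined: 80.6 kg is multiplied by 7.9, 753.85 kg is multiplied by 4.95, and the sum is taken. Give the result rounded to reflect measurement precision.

80.6 × 7.9 = 636.74 → 6.4 × 10² kg (2 s.f., last digit at the 10^1 place).
753.85 × 4.95 = 3731.5575 → 3.73 × 10³ kg (3 s.f., last digit at the 10^1 place).
Sum: 4368.2975 kg; keep the coarser place, 10^1.
Result: 4.37 × 10³ kg.

4.37 × 10³ kg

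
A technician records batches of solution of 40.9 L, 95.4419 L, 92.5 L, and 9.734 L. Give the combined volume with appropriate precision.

238.6 L

40.9 L + 95.4419 L + 92.5 L + 9.734 L = 238.5759 L.
Addition/subtraction keeps the fewest decimal places: 40.9 → 1 decimal place, 95.4419 → 4 decimal places, 92.5 → 1 decimal place, 9.734 → 3 decimal places; limit is 1.
Rounded to 1 decimal place: 238.6 L.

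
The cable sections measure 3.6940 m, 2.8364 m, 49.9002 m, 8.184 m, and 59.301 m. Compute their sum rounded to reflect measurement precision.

3.6940 m + 2.8364 m + 49.9002 m + 8.184 m + 59.301 m = 123.9156 m.
Addition/subtraction keeps the fewest decimal places: 3.6940 → 4 decimal places, 2.8364 → 4 decimal places, 49.9002 → 4 decimal places, 8.184 → 3 decimal places, 59.301 → 3 decimal places; limit is 3.
Rounded to 3 decimal places: 123.916 m.

123.916 m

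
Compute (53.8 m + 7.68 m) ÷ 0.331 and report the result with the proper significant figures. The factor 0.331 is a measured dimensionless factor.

53.8 m + 7.68 m = 61.48 m; the sum is limited to 1 decimal place (3 s.f.).
Carrying full precision, 61.48 ÷ 0.331 = 185.740181269… m; 0.331 has 3 s.f., so the result keeps min(3, 3) = 3 s.f.
Rounded to 3 significant figures: 186 m.

186 m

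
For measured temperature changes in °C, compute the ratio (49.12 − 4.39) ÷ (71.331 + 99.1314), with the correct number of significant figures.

49.12 − 4.39 = 44.73, limited to 2 d.p. → 4 s.f.; 71.331 + 99.1314 = 170.4624, limited to 3 d.p. → 6 s.f.
Carrying full precision, 44.73 ÷ 170.4624 = 0.262403908428…; keep min(4, 6) = 4 s.f.
Rounded to 4 significant figures: 0.2624.

0.2624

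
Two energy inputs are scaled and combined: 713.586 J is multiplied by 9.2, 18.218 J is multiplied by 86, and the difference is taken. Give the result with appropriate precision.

713.586 × 9.2 = 6564.9912 → 6.6 × 10³ J (2 s.f., last digit at the 10^2 place).
18.218 × 86 = 1566.748 → 1.6 × 10³ J (2 s.f., last digit at the 10^2 place).
Difference: 4998.2432 J; keep the coarser place, 10^2.
Result: 5.0 × 10³ J.

5.0 × 10³ J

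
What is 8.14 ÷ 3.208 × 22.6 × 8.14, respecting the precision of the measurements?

8.14 ÷ 3.208 × 22.6 × 8.14 = 466.791446384…
Multiplication/division keeps the fewest significant figures: 8.14 → 3 s.f., 3.208 → 4 s.f., 22.6 → 3 s.f., 8.14 → 3 s.f.; limit is 3.
Rounded to 3 significant figures: 467.

467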